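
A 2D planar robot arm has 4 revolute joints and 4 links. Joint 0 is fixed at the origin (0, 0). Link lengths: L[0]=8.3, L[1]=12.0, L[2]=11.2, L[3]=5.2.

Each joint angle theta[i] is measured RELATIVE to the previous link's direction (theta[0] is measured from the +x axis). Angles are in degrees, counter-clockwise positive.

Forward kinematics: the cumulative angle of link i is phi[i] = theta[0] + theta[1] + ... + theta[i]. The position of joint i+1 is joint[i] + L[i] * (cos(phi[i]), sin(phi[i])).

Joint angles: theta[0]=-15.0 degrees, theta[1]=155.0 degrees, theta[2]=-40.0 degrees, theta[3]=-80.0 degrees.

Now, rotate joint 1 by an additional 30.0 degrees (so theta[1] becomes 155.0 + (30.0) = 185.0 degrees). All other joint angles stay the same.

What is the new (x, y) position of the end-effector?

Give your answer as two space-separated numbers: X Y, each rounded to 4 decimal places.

joint[0] = (0.0000, 0.0000)  (base)
link 0: phi[0] = -15 = -15 deg
  cos(-15 deg) = 0.9659, sin(-15 deg) = -0.2588
  joint[1] = (0.0000, 0.0000) + 8.3 * (0.9659, -0.2588) = (0.0000 + 8.0172, 0.0000 + -2.1482) = (8.0172, -2.1482)
link 1: phi[1] = -15 + 185 = 170 deg
  cos(170 deg) = -0.9848, sin(170 deg) = 0.1736
  joint[2] = (8.0172, -2.1482) + 12 * (-0.9848, 0.1736) = (8.0172 + -11.8177, -2.1482 + 2.0838) = (-3.8005, -0.0644)
link 2: phi[2] = -15 + 185 + -40 = 130 deg
  cos(130 deg) = -0.6428, sin(130 deg) = 0.7660
  joint[3] = (-3.8005, -0.0644) + 11.2 * (-0.6428, 0.7660) = (-3.8005 + -7.1992, -0.0644 + 8.5797) = (-10.9997, 8.5153)
link 3: phi[3] = -15 + 185 + -40 + -80 = 50 deg
  cos(50 deg) = 0.6428, sin(50 deg) = 0.7660
  joint[4] = (-10.9997, 8.5153) + 5.2 * (0.6428, 0.7660) = (-10.9997 + 3.3425, 8.5153 + 3.9834) = (-7.6572, 12.4987)
End effector: (-7.6572, 12.4987)

Answer: -7.6572 12.4987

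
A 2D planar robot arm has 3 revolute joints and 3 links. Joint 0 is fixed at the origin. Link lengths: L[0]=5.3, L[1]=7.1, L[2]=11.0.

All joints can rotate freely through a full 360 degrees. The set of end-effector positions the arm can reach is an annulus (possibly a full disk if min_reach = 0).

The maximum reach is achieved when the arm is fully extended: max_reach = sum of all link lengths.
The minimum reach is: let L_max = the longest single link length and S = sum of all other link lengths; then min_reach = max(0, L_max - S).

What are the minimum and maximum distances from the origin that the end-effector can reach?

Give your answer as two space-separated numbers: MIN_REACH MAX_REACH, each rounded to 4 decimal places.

Link lengths: [5.3, 7.1, 11.0]
max_reach = 5.3 + 7.1 + 11 = 23.4
L_max = max([5.3, 7.1, 11.0]) = 11
S (sum of others) = 23.4 - 11 = 12.4
min_reach = max(0, 11 - 12.4) = max(0, -1.4) = 0

Answer: 0.0000 23.4000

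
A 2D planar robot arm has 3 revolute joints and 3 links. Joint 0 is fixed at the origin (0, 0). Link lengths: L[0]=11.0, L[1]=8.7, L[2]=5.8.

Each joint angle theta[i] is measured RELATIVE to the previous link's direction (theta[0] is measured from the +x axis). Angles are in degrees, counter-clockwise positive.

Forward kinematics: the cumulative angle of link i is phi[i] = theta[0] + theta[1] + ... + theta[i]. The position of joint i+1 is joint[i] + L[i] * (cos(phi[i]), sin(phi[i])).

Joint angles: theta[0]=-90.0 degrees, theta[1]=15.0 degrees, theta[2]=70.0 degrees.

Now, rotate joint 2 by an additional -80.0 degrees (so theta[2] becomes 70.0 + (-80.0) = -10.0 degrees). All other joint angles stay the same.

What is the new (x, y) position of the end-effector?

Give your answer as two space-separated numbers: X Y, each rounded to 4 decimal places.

joint[0] = (0.0000, 0.0000)  (base)
link 0: phi[0] = -90 = -90 deg
  cos(-90 deg) = 0.0000, sin(-90 deg) = -1.0000
  joint[1] = (0.0000, 0.0000) + 11 * (0.0000, -1.0000) = (0.0000 + 0.0000, 0.0000 + -11.0000) = (0.0000, -11.0000)
link 1: phi[1] = -90 + 15 = -75 deg
  cos(-75 deg) = 0.2588, sin(-75 deg) = -0.9659
  joint[2] = (0.0000, -11.0000) + 8.7 * (0.2588, -0.9659) = (0.0000 + 2.2517, -11.0000 + -8.4036) = (2.2517, -19.4036)
link 2: phi[2] = -90 + 15 + -10 = -85 deg
  cos(-85 deg) = 0.0872, sin(-85 deg) = -0.9962
  joint[3] = (2.2517, -19.4036) + 5.8 * (0.0872, -0.9962) = (2.2517 + 0.5055, -19.4036 + -5.7779) = (2.7572, -25.1815)
End effector: (2.7572, -25.1815)

Answer: 2.7572 -25.1815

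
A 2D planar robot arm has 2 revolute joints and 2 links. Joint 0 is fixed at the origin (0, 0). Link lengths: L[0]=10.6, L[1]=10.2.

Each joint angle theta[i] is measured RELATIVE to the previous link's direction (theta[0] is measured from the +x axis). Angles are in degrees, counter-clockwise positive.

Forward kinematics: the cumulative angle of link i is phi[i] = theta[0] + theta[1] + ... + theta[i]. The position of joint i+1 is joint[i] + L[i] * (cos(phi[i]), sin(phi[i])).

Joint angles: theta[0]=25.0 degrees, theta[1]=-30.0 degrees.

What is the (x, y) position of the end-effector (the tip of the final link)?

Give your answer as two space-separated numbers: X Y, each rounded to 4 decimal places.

Answer: 19.7680 3.5908

Derivation:
joint[0] = (0.0000, 0.0000)  (base)
link 0: phi[0] = 25 = 25 deg
  cos(25 deg) = 0.9063, sin(25 deg) = 0.4226
  joint[1] = (0.0000, 0.0000) + 10.6 * (0.9063, 0.4226) = (0.0000 + 9.6069, 0.0000 + 4.4798) = (9.6069, 4.4798)
link 1: phi[1] = 25 + -30 = -5 deg
  cos(-5 deg) = 0.9962, sin(-5 deg) = -0.0872
  joint[2] = (9.6069, 4.4798) + 10.2 * (0.9962, -0.0872) = (9.6069 + 10.1612, 4.4798 + -0.8890) = (19.7680, 3.5908)
End effector: (19.7680, 3.5908)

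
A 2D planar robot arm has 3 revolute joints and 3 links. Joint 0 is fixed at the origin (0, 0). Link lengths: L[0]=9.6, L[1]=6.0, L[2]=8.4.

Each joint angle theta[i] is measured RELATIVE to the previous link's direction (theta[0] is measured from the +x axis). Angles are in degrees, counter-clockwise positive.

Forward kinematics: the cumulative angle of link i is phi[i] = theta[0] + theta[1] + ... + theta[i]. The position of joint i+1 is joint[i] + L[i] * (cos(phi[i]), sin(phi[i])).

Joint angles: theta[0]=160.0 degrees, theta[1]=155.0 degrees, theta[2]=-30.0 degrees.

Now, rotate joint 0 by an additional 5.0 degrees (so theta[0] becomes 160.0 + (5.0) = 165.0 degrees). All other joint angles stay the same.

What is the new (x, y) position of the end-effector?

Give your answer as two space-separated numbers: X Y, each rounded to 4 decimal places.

Answer: -1.8037 -9.2655

Derivation:
joint[0] = (0.0000, 0.0000)  (base)
link 0: phi[0] = 165 = 165 deg
  cos(165 deg) = -0.9659, sin(165 deg) = 0.2588
  joint[1] = (0.0000, 0.0000) + 9.6 * (-0.9659, 0.2588) = (0.0000 + -9.2729, 0.0000 + 2.4847) = (-9.2729, 2.4847)
link 1: phi[1] = 165 + 155 = 320 deg
  cos(320 deg) = 0.7660, sin(320 deg) = -0.6428
  joint[2] = (-9.2729, 2.4847) + 6 * (0.7660, -0.6428) = (-9.2729 + 4.5963, 2.4847 + -3.8567) = (-4.6766, -1.3721)
link 2: phi[2] = 165 + 155 + -30 = 290 deg
  cos(290 deg) = 0.3420, sin(290 deg) = -0.9397
  joint[3] = (-4.6766, -1.3721) + 8.4 * (0.3420, -0.9397) = (-4.6766 + 2.8730, -1.3721 + -7.8934) = (-1.8037, -9.2655)
End effector: (-1.8037, -9.2655)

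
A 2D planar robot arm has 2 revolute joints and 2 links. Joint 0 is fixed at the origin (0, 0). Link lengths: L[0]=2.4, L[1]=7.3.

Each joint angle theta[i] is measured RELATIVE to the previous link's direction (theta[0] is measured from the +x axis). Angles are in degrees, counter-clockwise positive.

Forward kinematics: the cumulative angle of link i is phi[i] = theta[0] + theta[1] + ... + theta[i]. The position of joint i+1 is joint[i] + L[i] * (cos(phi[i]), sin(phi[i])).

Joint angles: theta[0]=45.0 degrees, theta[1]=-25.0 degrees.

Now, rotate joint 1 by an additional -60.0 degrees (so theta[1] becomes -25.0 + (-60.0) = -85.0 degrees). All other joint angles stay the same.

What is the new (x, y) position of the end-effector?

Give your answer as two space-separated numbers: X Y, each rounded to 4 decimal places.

joint[0] = (0.0000, 0.0000)  (base)
link 0: phi[0] = 45 = 45 deg
  cos(45 deg) = 0.7071, sin(45 deg) = 0.7071
  joint[1] = (0.0000, 0.0000) + 2.4 * (0.7071, 0.7071) = (0.0000 + 1.6971, 0.0000 + 1.6971) = (1.6971, 1.6971)
link 1: phi[1] = 45 + -85 = -40 deg
  cos(-40 deg) = 0.7660, sin(-40 deg) = -0.6428
  joint[2] = (1.6971, 1.6971) + 7.3 * (0.7660, -0.6428) = (1.6971 + 5.5921, 1.6971 + -4.6923) = (7.2892, -2.9953)
End effector: (7.2892, -2.9953)

Answer: 7.2892 -2.9953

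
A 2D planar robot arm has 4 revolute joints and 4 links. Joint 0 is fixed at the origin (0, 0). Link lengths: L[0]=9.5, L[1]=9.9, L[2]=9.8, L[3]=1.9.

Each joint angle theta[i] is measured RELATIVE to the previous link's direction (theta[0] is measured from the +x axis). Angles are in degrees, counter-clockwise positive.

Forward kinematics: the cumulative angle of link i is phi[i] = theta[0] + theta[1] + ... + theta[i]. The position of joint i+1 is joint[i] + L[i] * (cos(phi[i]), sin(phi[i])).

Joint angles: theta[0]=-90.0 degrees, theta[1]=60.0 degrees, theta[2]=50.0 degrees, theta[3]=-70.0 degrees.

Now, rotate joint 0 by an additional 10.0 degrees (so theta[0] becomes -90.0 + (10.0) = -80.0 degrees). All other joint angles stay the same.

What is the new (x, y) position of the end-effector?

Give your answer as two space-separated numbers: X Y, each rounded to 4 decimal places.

joint[0] = (0.0000, 0.0000)  (base)
link 0: phi[0] = -80 = -80 deg
  cos(-80 deg) = 0.1736, sin(-80 deg) = -0.9848
  joint[1] = (0.0000, 0.0000) + 9.5 * (0.1736, -0.9848) = (0.0000 + 1.6497, 0.0000 + -9.3557) = (1.6497, -9.3557)
link 1: phi[1] = -80 + 60 = -20 deg
  cos(-20 deg) = 0.9397, sin(-20 deg) = -0.3420
  joint[2] = (1.6497, -9.3557) + 9.9 * (0.9397, -0.3420) = (1.6497 + 9.3030, -9.3557 + -3.3860) = (10.9526, -12.7417)
link 2: phi[2] = -80 + 60 + 50 = 30 deg
  cos(30 deg) = 0.8660, sin(30 deg) = 0.5000
  joint[3] = (10.9526, -12.7417) + 9.8 * (0.8660, 0.5000) = (10.9526 + 8.4870, -12.7417 + 4.9000) = (19.4397, -7.8417)
link 3: phi[3] = -80 + 60 + 50 + -70 = -40 deg
  cos(-40 deg) = 0.7660, sin(-40 deg) = -0.6428
  joint[4] = (19.4397, -7.8417) + 1.9 * (0.7660, -0.6428) = (19.4397 + 1.4555, -7.8417 + -1.2213) = (20.8951, -9.0630)
End effector: (20.8951, -9.0630)

Answer: 20.8951 -9.0630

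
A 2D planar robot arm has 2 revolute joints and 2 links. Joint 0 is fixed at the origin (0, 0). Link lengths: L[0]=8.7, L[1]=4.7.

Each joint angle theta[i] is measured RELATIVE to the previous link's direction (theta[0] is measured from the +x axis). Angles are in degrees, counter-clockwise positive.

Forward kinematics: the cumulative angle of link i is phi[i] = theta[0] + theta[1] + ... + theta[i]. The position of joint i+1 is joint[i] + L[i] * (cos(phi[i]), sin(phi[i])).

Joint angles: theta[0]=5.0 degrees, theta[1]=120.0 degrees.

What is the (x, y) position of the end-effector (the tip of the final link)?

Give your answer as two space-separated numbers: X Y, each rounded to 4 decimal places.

joint[0] = (0.0000, 0.0000)  (base)
link 0: phi[0] = 5 = 5 deg
  cos(5 deg) = 0.9962, sin(5 deg) = 0.0872
  joint[1] = (0.0000, 0.0000) + 8.7 * (0.9962, 0.0872) = (0.0000 + 8.6669, 0.0000 + 0.7583) = (8.6669, 0.7583)
link 1: phi[1] = 5 + 120 = 125 deg
  cos(125 deg) = -0.5736, sin(125 deg) = 0.8192
  joint[2] = (8.6669, 0.7583) + 4.7 * (-0.5736, 0.8192) = (8.6669 + -2.6958, 0.7583 + 3.8500) = (5.9711, 4.6083)
End effector: (5.9711, 4.6083)

Answer: 5.9711 4.6083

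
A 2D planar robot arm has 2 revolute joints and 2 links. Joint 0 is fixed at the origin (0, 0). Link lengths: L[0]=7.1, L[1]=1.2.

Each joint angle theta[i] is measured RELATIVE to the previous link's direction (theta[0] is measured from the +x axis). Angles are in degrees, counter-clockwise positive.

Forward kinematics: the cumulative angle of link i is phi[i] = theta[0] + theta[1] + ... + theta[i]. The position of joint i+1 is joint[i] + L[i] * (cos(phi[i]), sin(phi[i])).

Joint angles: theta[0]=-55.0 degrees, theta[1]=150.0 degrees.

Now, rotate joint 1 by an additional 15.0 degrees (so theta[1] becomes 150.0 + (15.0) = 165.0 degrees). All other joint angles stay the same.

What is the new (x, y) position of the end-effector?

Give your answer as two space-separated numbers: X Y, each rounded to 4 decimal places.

joint[0] = (0.0000, 0.0000)  (base)
link 0: phi[0] = -55 = -55 deg
  cos(-55 deg) = 0.5736, sin(-55 deg) = -0.8192
  joint[1] = (0.0000, 0.0000) + 7.1 * (0.5736, -0.8192) = (0.0000 + 4.0724, 0.0000 + -5.8160) = (4.0724, -5.8160)
link 1: phi[1] = -55 + 165 = 110 deg
  cos(110 deg) = -0.3420, sin(110 deg) = 0.9397
  joint[2] = (4.0724, -5.8160) + 1.2 * (-0.3420, 0.9397) = (4.0724 + -0.4104, -5.8160 + 1.1276) = (3.6620, -4.6883)
End effector: (3.6620, -4.6883)

Answer: 3.6620 -4.6883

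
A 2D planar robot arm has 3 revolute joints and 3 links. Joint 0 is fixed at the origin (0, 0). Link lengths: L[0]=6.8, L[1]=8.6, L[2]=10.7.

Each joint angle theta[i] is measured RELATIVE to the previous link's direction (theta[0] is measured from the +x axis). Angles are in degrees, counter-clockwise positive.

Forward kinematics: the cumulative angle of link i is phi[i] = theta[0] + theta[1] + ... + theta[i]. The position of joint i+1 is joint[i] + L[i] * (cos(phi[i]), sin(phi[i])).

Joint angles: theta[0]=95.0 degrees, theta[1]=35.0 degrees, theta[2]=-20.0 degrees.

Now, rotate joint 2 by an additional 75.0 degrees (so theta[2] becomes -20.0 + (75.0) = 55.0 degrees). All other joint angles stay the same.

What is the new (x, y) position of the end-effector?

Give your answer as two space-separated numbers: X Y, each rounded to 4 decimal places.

Answer: -16.7799 12.4295

Derivation:
joint[0] = (0.0000, 0.0000)  (base)
link 0: phi[0] = 95 = 95 deg
  cos(95 deg) = -0.0872, sin(95 deg) = 0.9962
  joint[1] = (0.0000, 0.0000) + 6.8 * (-0.0872, 0.9962) = (0.0000 + -0.5927, 0.0000 + 6.7741) = (-0.5927, 6.7741)
link 1: phi[1] = 95 + 35 = 130 deg
  cos(130 deg) = -0.6428, sin(130 deg) = 0.7660
  joint[2] = (-0.5927, 6.7741) + 8.6 * (-0.6428, 0.7660) = (-0.5927 + -5.5280, 6.7741 + 6.5880) = (-6.1206, 13.3621)
link 2: phi[2] = 95 + 35 + 55 = 185 deg
  cos(185 deg) = -0.9962, sin(185 deg) = -0.0872
  joint[3] = (-6.1206, 13.3621) + 10.7 * (-0.9962, -0.0872) = (-6.1206 + -10.6593, 13.3621 + -0.9326) = (-16.7799, 12.4295)
End effector: (-16.7799, 12.4295)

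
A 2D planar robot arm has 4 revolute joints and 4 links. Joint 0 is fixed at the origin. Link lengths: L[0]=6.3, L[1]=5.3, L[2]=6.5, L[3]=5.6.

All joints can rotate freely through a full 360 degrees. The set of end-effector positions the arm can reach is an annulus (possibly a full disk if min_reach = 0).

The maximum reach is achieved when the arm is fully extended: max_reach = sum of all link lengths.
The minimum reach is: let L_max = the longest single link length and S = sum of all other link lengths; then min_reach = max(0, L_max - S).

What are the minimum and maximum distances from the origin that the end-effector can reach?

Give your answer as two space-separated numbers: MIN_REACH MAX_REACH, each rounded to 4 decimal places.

Link lengths: [6.3, 5.3, 6.5, 5.6]
max_reach = 6.3 + 5.3 + 6.5 + 5.6 = 23.7
L_max = max([6.3, 5.3, 6.5, 5.6]) = 6.5
S (sum of others) = 23.7 - 6.5 = 17.2
min_reach = max(0, 6.5 - 17.2) = max(0, -10.7) = 0

Answer: 0.0000 23.7000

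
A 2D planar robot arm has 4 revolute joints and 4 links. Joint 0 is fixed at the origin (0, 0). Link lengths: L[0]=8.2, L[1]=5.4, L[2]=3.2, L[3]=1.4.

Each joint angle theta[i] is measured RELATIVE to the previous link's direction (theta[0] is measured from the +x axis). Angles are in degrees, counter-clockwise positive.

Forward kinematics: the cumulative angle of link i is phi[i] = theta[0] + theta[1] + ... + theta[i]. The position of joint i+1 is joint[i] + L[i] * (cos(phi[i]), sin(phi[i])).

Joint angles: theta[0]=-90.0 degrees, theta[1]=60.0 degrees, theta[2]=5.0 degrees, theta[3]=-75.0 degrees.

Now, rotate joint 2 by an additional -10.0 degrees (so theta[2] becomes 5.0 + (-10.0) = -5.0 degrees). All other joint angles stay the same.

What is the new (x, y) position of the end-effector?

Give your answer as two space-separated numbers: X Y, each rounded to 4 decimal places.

joint[0] = (0.0000, 0.0000)  (base)
link 0: phi[0] = -90 = -90 deg
  cos(-90 deg) = 0.0000, sin(-90 deg) = -1.0000
  joint[1] = (0.0000, 0.0000) + 8.2 * (0.0000, -1.0000) = (0.0000 + 0.0000, 0.0000 + -8.2000) = (0.0000, -8.2000)
link 1: phi[1] = -90 + 60 = -30 deg
  cos(-30 deg) = 0.8660, sin(-30 deg) = -0.5000
  joint[2] = (0.0000, -8.2000) + 5.4 * (0.8660, -0.5000) = (0.0000 + 4.6765, -8.2000 + -2.7000) = (4.6765, -10.9000)
link 2: phi[2] = -90 + 60 + -5 = -35 deg
  cos(-35 deg) = 0.8192, sin(-35 deg) = -0.5736
  joint[3] = (4.6765, -10.9000) + 3.2 * (0.8192, -0.5736) = (4.6765 + 2.6213, -10.9000 + -1.8354) = (7.2978, -12.7354)
link 3: phi[3] = -90 + 60 + -5 + -75 = -110 deg
  cos(-110 deg) = -0.3420, sin(-110 deg) = -0.9397
  joint[4] = (7.2978, -12.7354) + 1.4 * (-0.3420, -0.9397) = (7.2978 + -0.4788, -12.7354 + -1.3156) = (6.8190, -14.0510)
End effector: (6.8190, -14.0510)

Answer: 6.8190 -14.0510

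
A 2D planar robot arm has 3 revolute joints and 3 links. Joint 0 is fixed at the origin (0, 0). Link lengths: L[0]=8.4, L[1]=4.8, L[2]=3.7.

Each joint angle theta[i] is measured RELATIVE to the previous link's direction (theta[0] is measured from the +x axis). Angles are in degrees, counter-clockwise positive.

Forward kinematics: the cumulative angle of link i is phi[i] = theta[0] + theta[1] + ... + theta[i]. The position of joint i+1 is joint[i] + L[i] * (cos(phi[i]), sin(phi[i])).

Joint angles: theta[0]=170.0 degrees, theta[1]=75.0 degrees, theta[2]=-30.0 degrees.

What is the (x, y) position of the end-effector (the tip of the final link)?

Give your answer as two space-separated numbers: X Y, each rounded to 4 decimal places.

Answer: -13.3318 -5.0139

Derivation:
joint[0] = (0.0000, 0.0000)  (base)
link 0: phi[0] = 170 = 170 deg
  cos(170 deg) = -0.9848, sin(170 deg) = 0.1736
  joint[1] = (0.0000, 0.0000) + 8.4 * (-0.9848, 0.1736) = (0.0000 + -8.2724, 0.0000 + 1.4586) = (-8.2724, 1.4586)
link 1: phi[1] = 170 + 75 = 245 deg
  cos(245 deg) = -0.4226, sin(245 deg) = -0.9063
  joint[2] = (-8.2724, 1.4586) + 4.8 * (-0.4226, -0.9063) = (-8.2724 + -2.0286, 1.4586 + -4.3503) = (-10.3010, -2.8916)
link 2: phi[2] = 170 + 75 + -30 = 215 deg
  cos(215 deg) = -0.8192, sin(215 deg) = -0.5736
  joint[3] = (-10.3010, -2.8916) + 3.7 * (-0.8192, -0.5736) = (-10.3010 + -3.0309, -2.8916 + -2.1222) = (-13.3318, -5.0139)
End effector: (-13.3318, -5.0139)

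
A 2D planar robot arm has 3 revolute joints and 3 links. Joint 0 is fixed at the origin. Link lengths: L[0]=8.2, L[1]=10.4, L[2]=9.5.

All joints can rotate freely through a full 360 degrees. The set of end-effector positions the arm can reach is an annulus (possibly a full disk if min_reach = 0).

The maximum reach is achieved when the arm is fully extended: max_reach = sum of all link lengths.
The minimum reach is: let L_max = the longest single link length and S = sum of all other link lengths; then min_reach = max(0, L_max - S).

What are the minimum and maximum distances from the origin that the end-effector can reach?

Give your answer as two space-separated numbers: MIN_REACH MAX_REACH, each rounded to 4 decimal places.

Answer: 0.0000 28.1000

Derivation:
Link lengths: [8.2, 10.4, 9.5]
max_reach = 8.2 + 10.4 + 9.5 = 28.1
L_max = max([8.2, 10.4, 9.5]) = 10.4
S (sum of others) = 28.1 - 10.4 = 17.7
min_reach = max(0, 10.4 - 17.7) = max(0, -7.3) = 0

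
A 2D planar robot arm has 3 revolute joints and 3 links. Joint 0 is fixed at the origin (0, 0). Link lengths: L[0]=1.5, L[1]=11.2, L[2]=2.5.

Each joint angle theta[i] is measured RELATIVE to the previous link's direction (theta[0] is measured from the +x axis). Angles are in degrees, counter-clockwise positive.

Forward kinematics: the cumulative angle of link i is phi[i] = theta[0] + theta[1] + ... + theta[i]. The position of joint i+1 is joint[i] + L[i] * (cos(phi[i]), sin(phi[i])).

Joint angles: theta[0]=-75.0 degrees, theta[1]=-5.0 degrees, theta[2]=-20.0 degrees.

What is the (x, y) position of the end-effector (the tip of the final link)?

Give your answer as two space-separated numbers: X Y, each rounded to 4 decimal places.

Answer: 1.8990 -14.9408

Derivation:
joint[0] = (0.0000, 0.0000)  (base)
link 0: phi[0] = -75 = -75 deg
  cos(-75 deg) = 0.2588, sin(-75 deg) = -0.9659
  joint[1] = (0.0000, 0.0000) + 1.5 * (0.2588, -0.9659) = (0.0000 + 0.3882, 0.0000 + -1.4489) = (0.3882, -1.4489)
link 1: phi[1] = -75 + -5 = -80 deg
  cos(-80 deg) = 0.1736, sin(-80 deg) = -0.9848
  joint[2] = (0.3882, -1.4489) + 11.2 * (0.1736, -0.9848) = (0.3882 + 1.9449, -1.4489 + -11.0298) = (2.3331, -12.4787)
link 2: phi[2] = -75 + -5 + -20 = -100 deg
  cos(-100 deg) = -0.1736, sin(-100 deg) = -0.9848
  joint[3] = (2.3331, -12.4787) + 2.5 * (-0.1736, -0.9848) = (2.3331 + -0.4341, -12.4787 + -2.4620) = (1.8990, -14.9408)
End effector: (1.8990, -14.9408)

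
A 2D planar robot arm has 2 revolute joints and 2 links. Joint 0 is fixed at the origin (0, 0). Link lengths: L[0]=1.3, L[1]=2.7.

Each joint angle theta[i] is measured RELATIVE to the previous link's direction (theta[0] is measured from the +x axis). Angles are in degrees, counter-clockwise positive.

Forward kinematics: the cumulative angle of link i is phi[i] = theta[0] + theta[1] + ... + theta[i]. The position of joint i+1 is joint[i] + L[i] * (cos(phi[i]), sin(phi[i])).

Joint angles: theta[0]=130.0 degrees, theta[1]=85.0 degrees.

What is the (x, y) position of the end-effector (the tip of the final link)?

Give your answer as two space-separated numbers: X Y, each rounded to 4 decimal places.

joint[0] = (0.0000, 0.0000)  (base)
link 0: phi[0] = 130 = 130 deg
  cos(130 deg) = -0.6428, sin(130 deg) = 0.7660
  joint[1] = (0.0000, 0.0000) + 1.3 * (-0.6428, 0.7660) = (0.0000 + -0.8356, 0.0000 + 0.9959) = (-0.8356, 0.9959)
link 1: phi[1] = 130 + 85 = 215 deg
  cos(215 deg) = -0.8192, sin(215 deg) = -0.5736
  joint[2] = (-0.8356, 0.9959) + 2.7 * (-0.8192, -0.5736) = (-0.8356 + -2.2117, 0.9959 + -1.5487) = (-3.0473, -0.5528)
End effector: (-3.0473, -0.5528)

Answer: -3.0473 -0.5528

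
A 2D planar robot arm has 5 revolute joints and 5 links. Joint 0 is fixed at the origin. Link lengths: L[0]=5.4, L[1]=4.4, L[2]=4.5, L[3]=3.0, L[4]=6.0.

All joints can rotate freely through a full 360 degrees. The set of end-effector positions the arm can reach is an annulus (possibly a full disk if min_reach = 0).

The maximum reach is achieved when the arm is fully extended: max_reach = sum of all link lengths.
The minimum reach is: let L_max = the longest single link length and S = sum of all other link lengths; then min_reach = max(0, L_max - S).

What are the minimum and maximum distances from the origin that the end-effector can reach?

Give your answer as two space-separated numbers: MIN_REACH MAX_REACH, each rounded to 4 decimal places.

Answer: 0.0000 23.3000

Derivation:
Link lengths: [5.4, 4.4, 4.5, 3.0, 6.0]
max_reach = 5.4 + 4.4 + 4.5 + 3 + 6 = 23.3
L_max = max([5.4, 4.4, 4.5, 3.0, 6.0]) = 6
S (sum of others) = 23.3 - 6 = 17.3
min_reach = max(0, 6 - 17.3) = max(0, -11.3) = 0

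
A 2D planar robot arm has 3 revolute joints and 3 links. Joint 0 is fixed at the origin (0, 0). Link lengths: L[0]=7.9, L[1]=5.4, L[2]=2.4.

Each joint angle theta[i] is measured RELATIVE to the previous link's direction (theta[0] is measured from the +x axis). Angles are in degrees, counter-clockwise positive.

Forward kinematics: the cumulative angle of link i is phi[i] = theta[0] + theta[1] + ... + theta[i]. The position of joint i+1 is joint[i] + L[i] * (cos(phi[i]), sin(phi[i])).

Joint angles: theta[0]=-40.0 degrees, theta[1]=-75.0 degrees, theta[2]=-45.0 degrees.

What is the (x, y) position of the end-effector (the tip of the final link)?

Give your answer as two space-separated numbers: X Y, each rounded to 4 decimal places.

joint[0] = (0.0000, 0.0000)  (base)
link 0: phi[0] = -40 = -40 deg
  cos(-40 deg) = 0.7660, sin(-40 deg) = -0.6428
  joint[1] = (0.0000, 0.0000) + 7.9 * (0.7660, -0.6428) = (0.0000 + 6.0518, 0.0000 + -5.0780) = (6.0518, -5.0780)
link 1: phi[1] = -40 + -75 = -115 deg
  cos(-115 deg) = -0.4226, sin(-115 deg) = -0.9063
  joint[2] = (6.0518, -5.0780) + 5.4 * (-0.4226, -0.9063) = (6.0518 + -2.2821, -5.0780 + -4.8941) = (3.7696, -9.9721)
link 2: phi[2] = -40 + -75 + -45 = -160 deg
  cos(-160 deg) = -0.9397, sin(-160 deg) = -0.3420
  joint[3] = (3.7696, -9.9721) + 2.4 * (-0.9397, -0.3420) = (3.7696 + -2.2553, -9.9721 + -0.8208) = (1.5144, -10.7929)
End effector: (1.5144, -10.7929)

Answer: 1.5144 -10.7929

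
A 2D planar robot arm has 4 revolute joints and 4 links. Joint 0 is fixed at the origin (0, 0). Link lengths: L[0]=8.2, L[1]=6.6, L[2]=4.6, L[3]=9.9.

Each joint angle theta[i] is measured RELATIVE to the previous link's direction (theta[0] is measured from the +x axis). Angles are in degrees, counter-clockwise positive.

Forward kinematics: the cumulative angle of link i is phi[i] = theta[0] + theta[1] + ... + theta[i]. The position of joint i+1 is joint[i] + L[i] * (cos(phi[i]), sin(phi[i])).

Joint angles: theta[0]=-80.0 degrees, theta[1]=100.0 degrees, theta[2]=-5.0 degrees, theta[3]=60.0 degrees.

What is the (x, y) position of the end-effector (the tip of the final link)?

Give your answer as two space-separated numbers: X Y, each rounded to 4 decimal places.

Answer: 14.6315 4.9351

Derivation:
joint[0] = (0.0000, 0.0000)  (base)
link 0: phi[0] = -80 = -80 deg
  cos(-80 deg) = 0.1736, sin(-80 deg) = -0.9848
  joint[1] = (0.0000, 0.0000) + 8.2 * (0.1736, -0.9848) = (0.0000 + 1.4239, 0.0000 + -8.0754) = (1.4239, -8.0754)
link 1: phi[1] = -80 + 100 = 20 deg
  cos(20 deg) = 0.9397, sin(20 deg) = 0.3420
  joint[2] = (1.4239, -8.0754) + 6.6 * (0.9397, 0.3420) = (1.4239 + 6.2020, -8.0754 + 2.2573) = (7.6259, -5.8181)
link 2: phi[2] = -80 + 100 + -5 = 15 deg
  cos(15 deg) = 0.9659, sin(15 deg) = 0.2588
  joint[3] = (7.6259, -5.8181) + 4.6 * (0.9659, 0.2588) = (7.6259 + 4.4433, -5.8181 + 1.1906) = (12.0691, -4.6275)
link 3: phi[3] = -80 + 100 + -5 + 60 = 75 deg
  cos(75 deg) = 0.2588, sin(75 deg) = 0.9659
  joint[4] = (12.0691, -4.6275) + 9.9 * (0.2588, 0.9659) = (12.0691 + 2.5623, -4.6275 + 9.5627) = (14.6315, 4.9351)
End effector: (14.6315, 4.9351)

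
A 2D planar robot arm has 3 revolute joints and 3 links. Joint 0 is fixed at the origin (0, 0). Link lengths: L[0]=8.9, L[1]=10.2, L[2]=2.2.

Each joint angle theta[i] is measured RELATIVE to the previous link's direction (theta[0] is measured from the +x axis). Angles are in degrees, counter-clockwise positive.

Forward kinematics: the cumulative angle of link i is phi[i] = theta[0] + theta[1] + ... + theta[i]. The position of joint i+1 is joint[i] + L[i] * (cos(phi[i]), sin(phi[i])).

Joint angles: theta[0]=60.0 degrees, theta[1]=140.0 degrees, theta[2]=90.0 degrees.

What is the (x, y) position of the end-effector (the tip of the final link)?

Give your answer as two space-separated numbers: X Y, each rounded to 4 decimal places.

Answer: -4.3824 2.1517

Derivation:
joint[0] = (0.0000, 0.0000)  (base)
link 0: phi[0] = 60 = 60 deg
  cos(60 deg) = 0.5000, sin(60 deg) = 0.8660
  joint[1] = (0.0000, 0.0000) + 8.9 * (0.5000, 0.8660) = (0.0000 + 4.4500, 0.0000 + 7.7076) = (4.4500, 7.7076)
link 1: phi[1] = 60 + 140 = 200 deg
  cos(200 deg) = -0.9397, sin(200 deg) = -0.3420
  joint[2] = (4.4500, 7.7076) + 10.2 * (-0.9397, -0.3420) = (4.4500 + -9.5849, 7.7076 + -3.4886) = (-5.1349, 4.2190)
link 2: phi[2] = 60 + 140 + 90 = 290 deg
  cos(290 deg) = 0.3420, sin(290 deg) = -0.9397
  joint[3] = (-5.1349, 4.2190) + 2.2 * (0.3420, -0.9397) = (-5.1349 + 0.7524, 4.2190 + -2.0673) = (-4.3824, 2.1517)
End effector: (-4.3824, 2.1517)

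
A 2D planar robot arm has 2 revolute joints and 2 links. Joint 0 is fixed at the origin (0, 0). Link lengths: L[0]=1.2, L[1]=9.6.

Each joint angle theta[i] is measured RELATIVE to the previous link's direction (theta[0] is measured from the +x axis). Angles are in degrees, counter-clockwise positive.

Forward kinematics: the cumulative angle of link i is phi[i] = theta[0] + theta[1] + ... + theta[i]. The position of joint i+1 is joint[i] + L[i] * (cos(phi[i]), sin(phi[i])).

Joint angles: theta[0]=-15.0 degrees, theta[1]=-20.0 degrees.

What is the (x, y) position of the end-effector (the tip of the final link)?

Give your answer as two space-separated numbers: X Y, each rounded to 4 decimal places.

joint[0] = (0.0000, 0.0000)  (base)
link 0: phi[0] = -15 = -15 deg
  cos(-15 deg) = 0.9659, sin(-15 deg) = -0.2588
  joint[1] = (0.0000, 0.0000) + 1.2 * (0.9659, -0.2588) = (0.0000 + 1.1591, 0.0000 + -0.3106) = (1.1591, -0.3106)
link 1: phi[1] = -15 + -20 = -35 deg
  cos(-35 deg) = 0.8192, sin(-35 deg) = -0.5736
  joint[2] = (1.1591, -0.3106) + 9.6 * (0.8192, -0.5736) = (1.1591 + 7.8639, -0.3106 + -5.5063) = (9.0230, -5.8169)
End effector: (9.0230, -5.8169)

Answer: 9.0230 -5.8169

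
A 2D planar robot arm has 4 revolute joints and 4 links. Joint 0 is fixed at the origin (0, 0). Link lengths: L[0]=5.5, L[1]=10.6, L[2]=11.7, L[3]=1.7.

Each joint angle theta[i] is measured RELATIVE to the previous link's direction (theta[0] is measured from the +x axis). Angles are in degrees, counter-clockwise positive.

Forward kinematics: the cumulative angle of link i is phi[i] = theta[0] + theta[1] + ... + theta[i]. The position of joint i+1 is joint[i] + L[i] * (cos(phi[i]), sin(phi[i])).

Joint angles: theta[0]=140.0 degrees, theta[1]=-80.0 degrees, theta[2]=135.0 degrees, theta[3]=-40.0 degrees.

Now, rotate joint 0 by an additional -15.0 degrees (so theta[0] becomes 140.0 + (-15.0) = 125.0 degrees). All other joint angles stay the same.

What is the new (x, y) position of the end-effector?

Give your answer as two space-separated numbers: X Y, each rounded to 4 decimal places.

joint[0] = (0.0000, 0.0000)  (base)
link 0: phi[0] = 125 = 125 deg
  cos(125 deg) = -0.5736, sin(125 deg) = 0.8192
  joint[1] = (0.0000, 0.0000) + 5.5 * (-0.5736, 0.8192) = (0.0000 + -3.1547, 0.0000 + 4.5053) = (-3.1547, 4.5053)
link 1: phi[1] = 125 + -80 = 45 deg
  cos(45 deg) = 0.7071, sin(45 deg) = 0.7071
  joint[2] = (-3.1547, 4.5053) + 10.6 * (0.7071, 0.7071) = (-3.1547 + 7.4953, 4.5053 + 7.4953) = (4.3407, 12.0007)
link 2: phi[2] = 125 + -80 + 135 = 180 deg
  cos(180 deg) = -1.0000, sin(180 deg) = 0.0000
  joint[3] = (4.3407, 12.0007) + 11.7 * (-1.0000, 0.0000) = (4.3407 + -11.7000, 12.0007 + 0.0000) = (-7.3593, 12.0007)
link 3: phi[3] = 125 + -80 + 135 + -40 = 140 deg
  cos(140 deg) = -0.7660, sin(140 deg) = 0.6428
  joint[4] = (-7.3593, 12.0007) + 1.7 * (-0.7660, 0.6428) = (-7.3593 + -1.3023, 12.0007 + 1.0927) = (-8.6616, 13.0934)
End effector: (-8.6616, 13.0934)

Answer: -8.6616 13.0934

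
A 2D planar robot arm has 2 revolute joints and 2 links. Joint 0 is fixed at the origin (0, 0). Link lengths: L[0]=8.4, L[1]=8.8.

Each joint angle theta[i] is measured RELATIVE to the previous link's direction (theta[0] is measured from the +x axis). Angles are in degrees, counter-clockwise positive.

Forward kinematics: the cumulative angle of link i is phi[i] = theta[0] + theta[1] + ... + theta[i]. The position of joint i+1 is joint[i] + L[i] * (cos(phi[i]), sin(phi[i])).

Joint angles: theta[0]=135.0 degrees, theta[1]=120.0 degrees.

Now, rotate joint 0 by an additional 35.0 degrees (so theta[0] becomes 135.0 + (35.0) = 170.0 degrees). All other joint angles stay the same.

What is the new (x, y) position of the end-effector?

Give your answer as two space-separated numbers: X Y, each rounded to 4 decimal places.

Answer: -5.2626 -6.8107

Derivation:
joint[0] = (0.0000, 0.0000)  (base)
link 0: phi[0] = 170 = 170 deg
  cos(170 deg) = -0.9848, sin(170 deg) = 0.1736
  joint[1] = (0.0000, 0.0000) + 8.4 * (-0.9848, 0.1736) = (0.0000 + -8.2724, 0.0000 + 1.4586) = (-8.2724, 1.4586)
link 1: phi[1] = 170 + 120 = 290 deg
  cos(290 deg) = 0.3420, sin(290 deg) = -0.9397
  joint[2] = (-8.2724, 1.4586) + 8.8 * (0.3420, -0.9397) = (-8.2724 + 3.0098, 1.4586 + -8.2693) = (-5.2626, -6.8107)
End effector: (-5.2626, -6.8107)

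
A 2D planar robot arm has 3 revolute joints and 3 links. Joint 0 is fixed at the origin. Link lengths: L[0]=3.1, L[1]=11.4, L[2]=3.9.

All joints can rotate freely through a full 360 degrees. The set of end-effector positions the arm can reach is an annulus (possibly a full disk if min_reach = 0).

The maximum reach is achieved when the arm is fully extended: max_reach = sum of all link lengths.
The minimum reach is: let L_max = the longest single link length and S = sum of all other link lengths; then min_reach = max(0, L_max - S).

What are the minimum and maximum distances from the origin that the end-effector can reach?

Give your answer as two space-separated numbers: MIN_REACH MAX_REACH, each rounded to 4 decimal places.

Answer: 4.4000 18.4000

Derivation:
Link lengths: [3.1, 11.4, 3.9]
max_reach = 3.1 + 11.4 + 3.9 = 18.4
L_max = max([3.1, 11.4, 3.9]) = 11.4
S (sum of others) = 18.4 - 11.4 = 7
min_reach = max(0, 11.4 - 7) = max(0, 4.4) = 4.4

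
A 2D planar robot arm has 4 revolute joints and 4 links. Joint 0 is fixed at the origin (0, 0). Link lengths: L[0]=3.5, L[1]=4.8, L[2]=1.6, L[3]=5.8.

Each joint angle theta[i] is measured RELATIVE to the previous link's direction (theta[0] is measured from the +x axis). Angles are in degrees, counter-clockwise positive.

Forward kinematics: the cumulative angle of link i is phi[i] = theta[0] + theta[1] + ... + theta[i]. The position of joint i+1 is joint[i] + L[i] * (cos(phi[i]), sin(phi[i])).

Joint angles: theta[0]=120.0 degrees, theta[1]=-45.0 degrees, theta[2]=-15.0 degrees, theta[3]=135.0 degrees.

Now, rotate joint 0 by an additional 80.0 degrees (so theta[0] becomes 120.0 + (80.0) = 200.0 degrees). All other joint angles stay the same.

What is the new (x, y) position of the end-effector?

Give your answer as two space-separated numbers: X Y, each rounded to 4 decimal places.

joint[0] = (0.0000, 0.0000)  (base)
link 0: phi[0] = 200 = 200 deg
  cos(200 deg) = -0.9397, sin(200 deg) = -0.3420
  joint[1] = (0.0000, 0.0000) + 3.5 * (-0.9397, -0.3420) = (0.0000 + -3.2889, 0.0000 + -1.1971) = (-3.2889, -1.1971)
link 1: phi[1] = 200 + -45 = 155 deg
  cos(155 deg) = -0.9063, sin(155 deg) = 0.4226
  joint[2] = (-3.2889, -1.1971) + 4.8 * (-0.9063, 0.4226) = (-3.2889 + -4.3503, -1.1971 + 2.0286) = (-7.6392, 0.8315)
link 2: phi[2] = 200 + -45 + -15 = 140 deg
  cos(140 deg) = -0.7660, sin(140 deg) = 0.6428
  joint[3] = (-7.6392, 0.8315) + 1.6 * (-0.7660, 0.6428) = (-7.6392 + -1.2257, 0.8315 + 1.0285) = (-8.8649, 1.8600)
link 3: phi[3] = 200 + -45 + -15 + 135 = 275 deg
  cos(275 deg) = 0.0872, sin(275 deg) = -0.9962
  joint[4] = (-8.8649, 1.8600) + 5.8 * (0.0872, -0.9962) = (-8.8649 + 0.5055, 1.8600 + -5.7779) = (-8.3594, -3.9180)
End effector: (-8.3594, -3.9180)

Answer: -8.3594 -3.9180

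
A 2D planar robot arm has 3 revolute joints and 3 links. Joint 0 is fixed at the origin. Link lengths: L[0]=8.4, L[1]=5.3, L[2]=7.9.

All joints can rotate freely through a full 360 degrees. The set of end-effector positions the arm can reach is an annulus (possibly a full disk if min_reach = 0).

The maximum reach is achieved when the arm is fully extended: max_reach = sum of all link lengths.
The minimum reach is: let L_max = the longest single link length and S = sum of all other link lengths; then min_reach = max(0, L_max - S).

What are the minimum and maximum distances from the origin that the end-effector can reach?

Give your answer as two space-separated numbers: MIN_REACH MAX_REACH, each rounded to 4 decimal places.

Link lengths: [8.4, 5.3, 7.9]
max_reach = 8.4 + 5.3 + 7.9 = 21.6
L_max = max([8.4, 5.3, 7.9]) = 8.4
S (sum of others) = 21.6 - 8.4 = 13.2
min_reach = max(0, 8.4 - 13.2) = max(0, -4.8) = 0

Answer: 0.0000 21.6000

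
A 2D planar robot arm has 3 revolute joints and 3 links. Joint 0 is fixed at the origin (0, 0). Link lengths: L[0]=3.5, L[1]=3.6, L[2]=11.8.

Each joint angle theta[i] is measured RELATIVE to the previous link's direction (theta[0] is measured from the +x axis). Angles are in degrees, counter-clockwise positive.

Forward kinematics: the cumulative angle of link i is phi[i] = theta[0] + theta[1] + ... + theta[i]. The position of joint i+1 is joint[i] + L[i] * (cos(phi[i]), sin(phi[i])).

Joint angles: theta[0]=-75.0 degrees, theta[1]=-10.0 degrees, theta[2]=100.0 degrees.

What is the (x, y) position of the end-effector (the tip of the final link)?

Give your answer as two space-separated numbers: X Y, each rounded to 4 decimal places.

joint[0] = (0.0000, 0.0000)  (base)
link 0: phi[0] = -75 = -75 deg
  cos(-75 deg) = 0.2588, sin(-75 deg) = -0.9659
  joint[1] = (0.0000, 0.0000) + 3.5 * (0.2588, -0.9659) = (0.0000 + 0.9059, 0.0000 + -3.3807) = (0.9059, -3.3807)
link 1: phi[1] = -75 + -10 = -85 deg
  cos(-85 deg) = 0.0872, sin(-85 deg) = -0.9962
  joint[2] = (0.9059, -3.3807) + 3.6 * (0.0872, -0.9962) = (0.9059 + 0.3138, -3.3807 + -3.5863) = (1.2196, -6.9670)
link 2: phi[2] = -75 + -10 + 100 = 15 deg
  cos(15 deg) = 0.9659, sin(15 deg) = 0.2588
  joint[3] = (1.2196, -6.9670) + 11.8 * (0.9659, 0.2588) = (1.2196 + 11.3979, -6.9670 + 3.0541) = (12.6176, -3.9130)
End effector: (12.6176, -3.9130)

Answer: 12.6176 -3.9130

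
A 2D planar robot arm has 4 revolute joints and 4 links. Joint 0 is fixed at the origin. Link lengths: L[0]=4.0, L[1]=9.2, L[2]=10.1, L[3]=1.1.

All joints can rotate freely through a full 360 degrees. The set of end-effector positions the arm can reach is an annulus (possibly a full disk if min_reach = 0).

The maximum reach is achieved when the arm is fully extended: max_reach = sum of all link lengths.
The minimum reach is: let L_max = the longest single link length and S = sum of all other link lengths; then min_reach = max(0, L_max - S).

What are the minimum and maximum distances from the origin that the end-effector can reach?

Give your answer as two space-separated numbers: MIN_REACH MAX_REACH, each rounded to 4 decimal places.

Link lengths: [4.0, 9.2, 10.1, 1.1]
max_reach = 4 + 9.2 + 10.1 + 1.1 = 24.4
L_max = max([4.0, 9.2, 10.1, 1.1]) = 10.1
S (sum of others) = 24.4 - 10.1 = 14.3
min_reach = max(0, 10.1 - 14.3) = max(0, -4.2) = 0

Answer: 0.0000 24.4000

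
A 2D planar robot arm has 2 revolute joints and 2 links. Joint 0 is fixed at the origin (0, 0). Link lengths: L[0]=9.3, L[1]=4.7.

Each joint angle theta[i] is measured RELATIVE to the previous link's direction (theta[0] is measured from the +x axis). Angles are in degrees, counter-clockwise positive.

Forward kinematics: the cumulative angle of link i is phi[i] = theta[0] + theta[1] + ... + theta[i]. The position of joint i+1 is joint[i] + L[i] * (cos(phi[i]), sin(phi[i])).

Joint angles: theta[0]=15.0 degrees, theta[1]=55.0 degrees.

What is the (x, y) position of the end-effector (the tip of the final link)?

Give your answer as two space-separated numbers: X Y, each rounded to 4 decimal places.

Answer: 10.5906 6.8236

Derivation:
joint[0] = (0.0000, 0.0000)  (base)
link 0: phi[0] = 15 = 15 deg
  cos(15 deg) = 0.9659, sin(15 deg) = 0.2588
  joint[1] = (0.0000, 0.0000) + 9.3 * (0.9659, 0.2588) = (0.0000 + 8.9831, 0.0000 + 2.4070) = (8.9831, 2.4070)
link 1: phi[1] = 15 + 55 = 70 deg
  cos(70 deg) = 0.3420, sin(70 deg) = 0.9397
  joint[2] = (8.9831, 2.4070) + 4.7 * (0.3420, 0.9397) = (8.9831 + 1.6075, 2.4070 + 4.4166) = (10.5906, 6.8236)
End effector: (10.5906, 6.8236)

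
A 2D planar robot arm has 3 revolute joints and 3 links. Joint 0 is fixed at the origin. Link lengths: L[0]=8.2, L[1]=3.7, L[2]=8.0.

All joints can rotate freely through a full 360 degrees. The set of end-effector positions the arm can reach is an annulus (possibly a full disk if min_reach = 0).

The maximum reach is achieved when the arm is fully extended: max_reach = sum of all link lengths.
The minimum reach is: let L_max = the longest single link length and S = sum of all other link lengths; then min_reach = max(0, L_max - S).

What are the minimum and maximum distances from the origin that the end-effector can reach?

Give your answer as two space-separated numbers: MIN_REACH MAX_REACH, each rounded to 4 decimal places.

Link lengths: [8.2, 3.7, 8.0]
max_reach = 8.2 + 3.7 + 8 = 19.9
L_max = max([8.2, 3.7, 8.0]) = 8.2
S (sum of others) = 19.9 - 8.2 = 11.7
min_reach = max(0, 8.2 - 11.7) = max(0, -3.5) = 0

Answer: 0.0000 19.9000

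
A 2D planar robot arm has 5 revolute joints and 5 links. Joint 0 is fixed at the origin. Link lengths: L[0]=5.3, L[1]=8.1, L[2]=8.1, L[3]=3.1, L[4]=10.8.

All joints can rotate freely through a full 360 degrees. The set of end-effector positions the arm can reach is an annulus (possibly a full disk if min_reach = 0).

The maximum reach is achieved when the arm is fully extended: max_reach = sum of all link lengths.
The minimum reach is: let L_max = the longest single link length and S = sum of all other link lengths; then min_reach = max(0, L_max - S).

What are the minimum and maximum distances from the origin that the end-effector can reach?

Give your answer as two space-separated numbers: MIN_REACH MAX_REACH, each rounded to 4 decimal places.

Answer: 0.0000 35.4000

Derivation:
Link lengths: [5.3, 8.1, 8.1, 3.1, 10.8]
max_reach = 5.3 + 8.1 + 8.1 + 3.1 + 10.8 = 35.4
L_max = max([5.3, 8.1, 8.1, 3.1, 10.8]) = 10.8
S (sum of others) = 35.4 - 10.8 = 24.6
min_reach = max(0, 10.8 - 24.6) = max(0, -13.8) = 0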